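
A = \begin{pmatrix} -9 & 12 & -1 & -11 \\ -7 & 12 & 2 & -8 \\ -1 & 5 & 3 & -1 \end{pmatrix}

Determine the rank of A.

3

Row reduce to echelon form.
R2 ← R2 − (7/9)·R1: [0, 8/3, 25/9, 5/9]
R3 ← R3 − (1/9)·R1: [0, 11/3, 28/9, 2/9]
R3 ← R3 − (11/8)·R2: [0, 0, -17/24, -13/24]
Echelon form has 3 nonzero rows, so rank(A) = 3.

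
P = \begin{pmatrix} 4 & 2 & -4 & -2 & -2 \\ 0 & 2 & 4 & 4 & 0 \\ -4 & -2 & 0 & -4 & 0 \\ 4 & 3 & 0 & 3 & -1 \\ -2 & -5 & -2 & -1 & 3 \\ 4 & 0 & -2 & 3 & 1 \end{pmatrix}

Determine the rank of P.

3

Row reduce to echelon form.
R3 ← R3 + R1: [0, 0, -4, -6, -2]
R4 ← R4 − R1: [0, 1, 4, 5, 1]
R5 ← R5 + (1/2)·R1: [0, -4, -4, -2, 2]
R6 ← R6 − R1: [0, -2, 2, 5, 3]
R4 ← R4 − (1/2)·R2: [0, 0, 2, 3, 1]
R5 ← R5 + (2)·R2: [0, 0, 4, 6, 2]
R6 ← R6 + R2: [0, 0, 6, 9, 3]
R4 ← R4 + (1/2)·R3: [0, 0, 0, 0, 0]
R5 ← R5 + R3: [0, 0, 0, 0, 0]
R6 ← R6 + (3/2)·R3: [0, 0, 0, 0, 0]
Echelon form has 3 nonzero rows, so rank(P) = 3.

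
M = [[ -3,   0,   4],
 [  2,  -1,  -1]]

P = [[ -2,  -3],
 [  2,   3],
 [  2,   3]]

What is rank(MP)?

1

First compute MP:
[[ 14,  21],
 [ -8, -12]]
Now row reduce the product.
R2 ← R2 + (4/7)·R1: [0, 0]
1 nonzero row, so rank(MP) = 1.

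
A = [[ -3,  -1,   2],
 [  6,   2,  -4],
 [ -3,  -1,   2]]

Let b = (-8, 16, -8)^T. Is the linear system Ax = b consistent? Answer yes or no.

Row reduce the augmented matrix [A | b].
R2 ← R2 + (2)·R1: [0, 0, 0, 0]
R3 ← R3 − R1: [0, 0, 0, 0]
The echelon form has 1 nonzero rows, and every pivot lies in the first 3 columns, so rank(A) = rank([A|b]) = 1.
The system is consistent.

yes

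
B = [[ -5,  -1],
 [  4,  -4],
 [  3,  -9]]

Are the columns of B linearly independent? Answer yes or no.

yes

Row reduce B to echelon form.
R2 ← R2 + (4/5)·R1: [0, -24/5]
R3 ← R3 + (3/5)·R1: [0, -48/5]
R3 ← R3 − (2)·R2: [0, 0]
2 pivots among 2 columns.
Every column is a pivot column, so the columns are linearly independent.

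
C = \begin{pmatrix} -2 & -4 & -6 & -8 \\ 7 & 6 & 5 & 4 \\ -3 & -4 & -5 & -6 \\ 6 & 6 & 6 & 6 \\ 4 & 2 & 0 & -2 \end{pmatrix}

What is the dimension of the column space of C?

Row reduce to echelon form.
R2 ← R2 + (7/2)·R1: [0, -8, -16, -24]
R3 ← R3 − (3/2)·R1: [0, 2, 4, 6]
R4 ← R4 + (3)·R1: [0, -6, -12, -18]
R5 ← R5 + (2)·R1: [0, -6, -12, -18]
R3 ← R3 + (1/4)·R2: [0, 0, 0, 0]
R4 ← R4 − (3/4)·R2: [0, 0, 0, 0]
R5 ← R5 − (3/4)·R2: [0, 0, 0, 0]
Echelon form has 2 nonzero rows, so rank(C) = 2.
The column space has dimension equal to the rank: 2.

2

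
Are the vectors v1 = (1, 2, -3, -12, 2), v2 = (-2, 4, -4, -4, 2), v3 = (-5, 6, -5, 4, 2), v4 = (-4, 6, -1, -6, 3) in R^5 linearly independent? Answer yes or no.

Form the matrix with these vectors as rows and row reduce.
R2 ← R2 + (2)·R1: [0, 8, -10, -28, 6]
R3 ← R3 + (5)·R1: [0, 16, -20, -56, 12]
R4 ← R4 + (4)·R1: [0, 14, -13, -54, 11]
R3 ← R3 − (2)·R2: [0, 0, 0, 0, 0]
R4 ← R4 − (7/4)·R2: [0, 0, 9/2, -5, 1/2]
Swap R3 ↔ R4
3 nonzero rows, so the 4 vectors span a space of dimension 3.
Since 3 < 4, the vectors are linearly dependent.

no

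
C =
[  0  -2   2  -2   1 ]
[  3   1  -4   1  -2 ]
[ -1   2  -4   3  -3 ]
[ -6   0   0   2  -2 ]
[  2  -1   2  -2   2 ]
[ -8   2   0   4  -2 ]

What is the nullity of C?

2

Row reduce to echelon form.
Swap R1 ↔ R2
R3 ← R3 + (1/3)·R1: [0, 7/3, -16/3, 10/3, -11/3]
R4 ← R4 + (2)·R1: [0, 2, -8, 4, -6]
R5 ← R5 − (2/3)·R1: [0, -5/3, 14/3, -8/3, 10/3]
R6 ← R6 + (8/3)·R1: [0, 14/3, -32/3, 20/3, -22/3]
R3 ← R3 + (7/6)·R2: [0, 0, -3, 1, -5/2]
R4 ← R4 + R2: [0, 0, -6, 2, -5]
R5 ← R5 − (5/6)·R2: [0, 0, 3, -1, 5/2]
R6 ← R6 + (7/3)·R2: [0, 0, -6, 2, -5]
R4 ← R4 − (2)·R3: [0, 0, 0, 0, 0]
R5 ← R5 + R3: [0, 0, 0, 0, 0]
R6 ← R6 − (2)·R3: [0, 0, 0, 0, 0]
3 nonzero rows, so rank(C) = 3.
C has 5 columns; by rank–nullity, nullity = 5 − 3 = 2.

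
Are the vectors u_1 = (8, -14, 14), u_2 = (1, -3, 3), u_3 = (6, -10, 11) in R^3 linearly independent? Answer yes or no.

Form the matrix with these vectors as rows and row reduce.
R2 ← R2 − (1/8)·R1: [0, -5/4, 5/4]
R3 ← R3 − (3/4)·R1: [0, 1/2, 1/2]
R3 ← R3 + (2/5)·R2: [0, 0, 1]
3 nonzero rows, so the 3 vectors span a space of dimension 3.
Since 3 = 3, the vectors are linearly independent.

yes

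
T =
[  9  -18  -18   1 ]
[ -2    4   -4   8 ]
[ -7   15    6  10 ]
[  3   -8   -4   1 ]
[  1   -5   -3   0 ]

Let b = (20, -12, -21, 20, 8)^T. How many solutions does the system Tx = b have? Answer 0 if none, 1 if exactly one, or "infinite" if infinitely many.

Row reduce the augmented matrix [T | b].
R2 ← R2 + (2/9)·R1: [0, 0, -8, 74/9, -68/9]
R3 ← R3 + (7/9)·R1: [0, 1, -8, 97/9, -49/9]
R4 ← R4 − (1/3)·R1: [0, -2, 2, 2/3, 40/3]
R5 ← R5 − (1/9)·R1: [0, -3, -1, -1/9, 52/9]
Swap R2 ↔ R3
R4 ← R4 + (2)·R2: [0, 0, -14, 200/9, 22/9]
R5 ← R5 + (3)·R2: [0, 0, -25, 290/9, -95/9]
R4 ← R4 − (7/4)·R3: [0, 0, 0, 47/6, 47/3]
R5 ← R5 − (25/8)·R3: [0, 0, 0, 235/36, 235/18]
R5 ← R5 − (5/6)·R4: [0, 0, 0, 0, 0]
The echelon form has 4 nonzero rows, and every pivot lies in the first 4 columns, so rank(T) = rank([T|b]) = 4.
The system is consistent.
rank = 4 = number of unknowns, so the solution is unique.

1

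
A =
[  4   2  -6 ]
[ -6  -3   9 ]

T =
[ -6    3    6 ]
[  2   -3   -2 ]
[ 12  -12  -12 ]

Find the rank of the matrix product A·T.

1

First compute AT:
[[-92,  78,  92],
 [138, -117, -138]]
Now row reduce the product.
R2 ← R2 + (3/2)·R1: [0, 0, 0]
1 nonzero row, so rank(AT) = 1.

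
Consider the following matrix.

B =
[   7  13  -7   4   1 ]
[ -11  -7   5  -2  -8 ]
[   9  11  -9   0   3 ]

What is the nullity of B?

Row reduce to echelon form.
R2 ← R2 + (11/7)·R1: [0, 94/7, -6, 30/7, -45/7]
R3 ← R3 − (9/7)·R1: [0, -40/7, 0, -36/7, 12/7]
R3 ← R3 + (20/47)·R2: [0, 0, -120/47, -156/47, -48/47]
3 nonzero rows, so rank(B) = 3.
B has 5 columns; by rank–nullity, nullity = 5 − 3 = 2.

2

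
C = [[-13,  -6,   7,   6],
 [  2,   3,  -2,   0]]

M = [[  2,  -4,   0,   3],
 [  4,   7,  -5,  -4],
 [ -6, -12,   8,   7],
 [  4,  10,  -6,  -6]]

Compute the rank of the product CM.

2

First compute CM:
[[-68, -14,  50,  -2],
 [ 28,  37, -31, -20]]
Now row reduce the product.
R2 ← R2 + (7/17)·R1: [0, 531/17, -177/17, -354/17]
2 nonzero rows, so rank(CM) = 2.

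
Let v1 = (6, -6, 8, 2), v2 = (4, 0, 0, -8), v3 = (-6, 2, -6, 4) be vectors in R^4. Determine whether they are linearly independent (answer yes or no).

yes

Form the matrix with these vectors as rows and row reduce.
R2 ← R2 − (2/3)·R1: [0, 4, -16/3, -28/3]
R3 ← R3 + R1: [0, -4, 2, 6]
R3 ← R3 + R2: [0, 0, -10/3, -10/3]
3 nonzero rows, so the 3 vectors span a space of dimension 3.
Since 3 = 3, the vectors are linearly independent.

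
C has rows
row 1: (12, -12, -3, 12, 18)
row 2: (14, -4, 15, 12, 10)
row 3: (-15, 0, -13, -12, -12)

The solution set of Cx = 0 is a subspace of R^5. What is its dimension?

Row reduce to echelon form.
R2 ← R2 − (7/6)·R1: [0, 10, 37/2, -2, -11]
R3 ← R3 + (5/4)·R1: [0, -15, -67/4, 3, 21/2]
R3 ← R3 + (3/2)·R2: [0, 0, 11, 0, -6]
3 nonzero rows, so rank(C) = 3.
C has 5 columns; by rank–nullity, nullity = 5 − 3 = 2.

2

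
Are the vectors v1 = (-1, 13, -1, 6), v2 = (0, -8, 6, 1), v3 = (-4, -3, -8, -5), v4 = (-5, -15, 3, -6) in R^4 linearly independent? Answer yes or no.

yes

Form the matrix with these vectors as rows and row reduce.
R3 ← R3 − (4)·R1: [0, -55, -4, -29]
R4 ← R4 − (5)·R1: [0, -80, 8, -36]
R3 ← R3 − (55/8)·R2: [0, 0, -181/4, -287/8]
R4 ← R4 − (10)·R2: [0, 0, -52, -46]
R4 ← R4 − (208/181)·R3: [0, 0, 0, -864/181]
4 nonzero rows, so the 4 vectors span a space of dimension 4.
Since 4 = 4, the vectors are linearly independent.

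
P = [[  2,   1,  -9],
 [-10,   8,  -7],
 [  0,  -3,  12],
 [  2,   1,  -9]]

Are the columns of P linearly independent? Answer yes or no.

Row reduce P to echelon form.
R2 ← R2 + (5)·R1: [0, 13, -52]
R4 ← R4 − R1: [0, 0, 0]
R3 ← R3 + (3/13)·R2: [0, 0, 0]
2 pivots among 3 columns.
Only 2 < 3 pivot columns, so the columns are linearly dependent.

no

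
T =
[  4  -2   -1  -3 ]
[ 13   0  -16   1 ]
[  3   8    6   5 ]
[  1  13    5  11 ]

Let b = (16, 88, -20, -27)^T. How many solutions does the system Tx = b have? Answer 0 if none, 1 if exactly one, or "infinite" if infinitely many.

infinite

Row reduce the augmented matrix [T | b].
R2 ← R2 − (13/4)·R1: [0, 13/2, -51/4, 43/4, 36]
R3 ← R3 − (3/4)·R1: [0, 19/2, 27/4, 29/4, -32]
R4 ← R4 − (1/4)·R1: [0, 27/2, 21/4, 47/4, -31]
R3 ← R3 − (19/13)·R2: [0, 0, 330/13, -110/13, -1100/13]
R4 ← R4 − (27/13)·R2: [0, 0, 825/26, -275/26, -1375/13]
R4 ← R4 − (5/4)·R3: [0, 0, 0, 0, 0]
The echelon form has 3 nonzero rows, and every pivot lies in the first 4 columns, so rank(T) = rank([T|b]) = 3.
The system is consistent.
rank = 3 < 4 unknowns, so there are infinitely many solutions.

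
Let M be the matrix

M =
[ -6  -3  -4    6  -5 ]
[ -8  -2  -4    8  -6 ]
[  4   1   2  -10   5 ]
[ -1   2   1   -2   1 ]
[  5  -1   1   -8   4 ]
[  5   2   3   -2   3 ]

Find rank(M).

Row reduce to echelon form.
R2 ← R2 − (4/3)·R1: [0, 2, 4/3, 0, 2/3]
R3 ← R3 + (2/3)·R1: [0, -1, -2/3, -6, 5/3]
R4 ← R4 − (1/6)·R1: [0, 5/2, 5/3, -3, 11/6]
R5 ← R5 + (5/6)·R1: [0, -7/2, -7/3, -3, -1/6]
R6 ← R6 + (5/6)·R1: [0, -1/2, -1/3, 3, -7/6]
R3 ← R3 + (1/2)·R2: [0, 0, 0, -6, 2]
R4 ← R4 − (5/4)·R2: [0, 0, 0, -3, 1]
R5 ← R5 + (7/4)·R2: [0, 0, 0, -3, 1]
R6 ← R6 + (1/4)·R2: [0, 0, 0, 3, -1]
R4 ← R4 − (1/2)·R3: [0, 0, 0, 0, 0]
R5 ← R5 − (1/2)·R3: [0, 0, 0, 0, 0]
R6 ← R6 + (1/2)·R3: [0, 0, 0, 0, 0]
Echelon form has 3 nonzero rows, so rank(M) = 3.

3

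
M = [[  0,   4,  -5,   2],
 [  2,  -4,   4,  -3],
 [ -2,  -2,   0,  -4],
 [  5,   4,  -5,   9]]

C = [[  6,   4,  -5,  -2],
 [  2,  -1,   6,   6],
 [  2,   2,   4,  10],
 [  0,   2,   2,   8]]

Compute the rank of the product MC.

First compute MC:
[[ -2, -10,   8, -10],
 [ 12,  14, -24, -12],
 [-16, -14, -10, -40],
 [ 28,  24,  -3,  36]]
Now row reduce the product.
R2 ← R2 + (6)·R1: [0, -46, 24, -72]
R3 ← R3 − (8)·R1: [0, 66, -74, 40]
R4 ← R4 + (14)·R1: [0, -116, 109, -104]
R3 ← R3 + (33/23)·R2: [0, 0, -910/23, -1456/23]
R4 ← R4 − (58/23)·R2: [0, 0, 1115/23, 1784/23]
R4 ← R4 + (223/182)·R3: [0, 0, 0, 0]
3 nonzero rows, so rank(MC) = 3.

3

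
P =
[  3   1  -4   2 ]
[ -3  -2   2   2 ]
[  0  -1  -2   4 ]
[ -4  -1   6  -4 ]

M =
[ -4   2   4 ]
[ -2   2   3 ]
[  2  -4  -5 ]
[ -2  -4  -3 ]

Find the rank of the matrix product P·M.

First compute PM:
[[-26,  16,  29],
 [ 16, -26, -34],
 [-10, -10,  -5],
 [ 38, -18, -37]]
Now row reduce the product.
R2 ← R2 + (8/13)·R1: [0, -210/13, -210/13]
R3 ← R3 − (5/13)·R1: [0, -210/13, -210/13]
R4 ← R4 + (19/13)·R1: [0, 70/13, 70/13]
R3 ← R3 − R2: [0, 0, 0]
R4 ← R4 + (1/3)·R2: [0, 0, 0]
2 nonzero rows, so rank(PM) = 2.

2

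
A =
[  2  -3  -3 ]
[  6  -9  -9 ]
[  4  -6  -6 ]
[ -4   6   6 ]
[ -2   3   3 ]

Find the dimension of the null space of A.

Row reduce to echelon form.
R2 ← R2 − (3)·R1: [0, 0, 0]
R3 ← R3 − (2)·R1: [0, 0, 0]
R4 ← R4 + (2)·R1: [0, 0, 0]
R5 ← R5 + R1: [0, 0, 0]
1 nonzero row, so rank(A) = 1.
A has 3 columns; by rank–nullity, nullity = 3 − 1 = 2.

2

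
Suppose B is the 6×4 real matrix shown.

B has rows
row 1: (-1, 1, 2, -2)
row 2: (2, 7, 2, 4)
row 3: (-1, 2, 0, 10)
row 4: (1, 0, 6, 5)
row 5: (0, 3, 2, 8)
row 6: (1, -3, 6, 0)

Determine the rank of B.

Row reduce to echelon form.
R2 ← R2 + (2)·R1: [0, 9, 6, 0]
R3 ← R3 − R1: [0, 1, -2, 12]
R4 ← R4 + R1: [0, 1, 8, 3]
R6 ← R6 + R1: [0, -2, 8, -2]
R3 ← R3 − (1/9)·R2: [0, 0, -8/3, 12]
R4 ← R4 − (1/9)·R2: [0, 0, 22/3, 3]
R5 ← R5 − (1/3)·R2: [0, 0, 0, 8]
R6 ← R6 + (2/9)·R2: [0, 0, 28/3, -2]
R4 ← R4 + (11/4)·R3: [0, 0, 0, 36]
R6 ← R6 + (7/2)·R3: [0, 0, 0, 40]
R5 ← R5 − (2/9)·R4: [0, 0, 0, 0]
R6 ← R6 − (10/9)·R4: [0, 0, 0, 0]
Echelon form has 4 nonzero rows, so rank(B) = 4.

4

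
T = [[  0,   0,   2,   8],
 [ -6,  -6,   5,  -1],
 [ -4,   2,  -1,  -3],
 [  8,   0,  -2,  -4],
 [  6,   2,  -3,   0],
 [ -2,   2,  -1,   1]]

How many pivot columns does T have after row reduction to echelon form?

4

Row reduce to echelon form.
Swap R1 ↔ R2
R3 ← R3 − (2/3)·R1: [0, 6, -13/3, -7/3]
R4 ← R4 + (4/3)·R1: [0, -8, 14/3, -16/3]
R5 ← R5 + R1: [0, -4, 2, -1]
R6 ← R6 − (1/3)·R1: [0, 4, -8/3, 4/3]
Swap R2 ↔ R3
R4 ← R4 + (4/3)·R2: [0, 0, -10/9, -76/9]
R5 ← R5 + (2/3)·R2: [0, 0, -8/9, -23/9]
R6 ← R6 − (2/3)·R2: [0, 0, 2/9, 26/9]
R4 ← R4 + (5/9)·R3: [0, 0, 0, -4]
R5 ← R5 + (4/9)·R3: [0, 0, 0, 1]
R6 ← R6 − (1/9)·R3: [0, 0, 0, 2]
R5 ← R5 + (1/4)·R4: [0, 0, 0, 0]
R6 ← R6 + (1/2)·R4: [0, 0, 0, 0]
Echelon form has 4 nonzero rows, so rank(T) = 4.
Each nonzero row contributes one pivot column: 4 pivot columns.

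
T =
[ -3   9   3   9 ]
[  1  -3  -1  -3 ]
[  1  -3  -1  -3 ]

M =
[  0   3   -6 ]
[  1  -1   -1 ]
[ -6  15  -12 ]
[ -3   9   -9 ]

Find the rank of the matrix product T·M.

1

First compute TM:
[[-36, 108, -108],
 [ 12, -36,  36],
 [ 12, -36,  36]]
Now row reduce the product.
R2 ← R2 + (1/3)·R1: [0, 0, 0]
R3 ← R3 + (1/3)·R1: [0, 0, 0]
1 nonzero row, so rank(TM) = 1.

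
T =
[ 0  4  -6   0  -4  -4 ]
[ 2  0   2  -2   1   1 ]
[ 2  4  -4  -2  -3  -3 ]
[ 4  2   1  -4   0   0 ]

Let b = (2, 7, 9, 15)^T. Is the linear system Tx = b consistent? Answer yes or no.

Row reduce the augmented matrix [T | b].
Swap R1 ↔ R2
R3 ← R3 − R1: [0, 4, -6, 0, -4, -4, 2]
R4 ← R4 − (2)·R1: [0, 2, -3, 0, -2, -2, 1]
R3 ← R3 − R2: [0, 0, 0, 0, 0, 0, 0]
R4 ← R4 − (1/2)·R2: [0, 0, 0, 0, 0, 0, 0]
The echelon form has 2 nonzero rows, and every pivot lies in the first 6 columns, so rank(T) = rank([T|b]) = 2.
The system is consistent.

yes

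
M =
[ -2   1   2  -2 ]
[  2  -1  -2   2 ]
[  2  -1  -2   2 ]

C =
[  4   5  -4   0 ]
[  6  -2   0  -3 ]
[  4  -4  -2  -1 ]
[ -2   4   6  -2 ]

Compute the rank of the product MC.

1

First compute MC:
[[ 10, -28,  -8,  -1],
 [-10,  28,   8,   1],
 [-10,  28,   8,   1]]
Now row reduce the product.
R2 ← R2 + R1: [0, 0, 0, 0]
R3 ← R3 + R1: [0, 0, 0, 0]
1 nonzero row, so rank(MC) = 1.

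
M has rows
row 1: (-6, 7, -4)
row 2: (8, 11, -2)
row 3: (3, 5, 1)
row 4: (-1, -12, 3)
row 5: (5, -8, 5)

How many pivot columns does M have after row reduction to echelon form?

3

Row reduce to echelon form.
R2 ← R2 + (4/3)·R1: [0, 61/3, -22/3]
R3 ← R3 + (1/2)·R1: [0, 17/2, -1]
R4 ← R4 − (1/6)·R1: [0, -79/6, 11/3]
R5 ← R5 + (5/6)·R1: [0, -13/6, 5/3]
R3 ← R3 − (51/122)·R2: [0, 0, 126/61]
R4 ← R4 + (79/122)·R2: [0, 0, -66/61]
R5 ← R5 + (13/122)·R2: [0, 0, 54/61]
R4 ← R4 + (11/21)·R3: [0, 0, 0]
R5 ← R5 − (3/7)·R3: [0, 0, 0]
Echelon form has 3 nonzero rows, so rank(M) = 3.
Each nonzero row contributes one pivot column: 3 pivot columns.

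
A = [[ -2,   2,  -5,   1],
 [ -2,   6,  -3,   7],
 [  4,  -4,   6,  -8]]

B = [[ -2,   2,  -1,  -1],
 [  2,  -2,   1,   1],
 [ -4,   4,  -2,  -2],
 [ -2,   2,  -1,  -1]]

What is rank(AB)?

1

First compute AB:
[[ 26, -26,  13,  13],
 [ 14, -14,   7,   7],
 [-24,  24, -12, -12]]
Now row reduce the product.
R2 ← R2 − (7/13)·R1: [0, 0, 0, 0]
R3 ← R3 + (12/13)·R1: [0, 0, 0, 0]
1 nonzero row, so rank(AB) = 1.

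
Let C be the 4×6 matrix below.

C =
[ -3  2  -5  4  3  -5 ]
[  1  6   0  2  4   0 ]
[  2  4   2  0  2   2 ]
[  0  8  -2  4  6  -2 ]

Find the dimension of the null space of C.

Row reduce to echelon form.
R2 ← R2 + (1/3)·R1: [0, 20/3, -5/3, 10/3, 5, -5/3]
R3 ← R3 + (2/3)·R1: [0, 16/3, -4/3, 8/3, 4, -4/3]
R3 ← R3 − (4/5)·R2: [0, 0, 0, 0, 0, 0]
R4 ← R4 − (6/5)·R2: [0, 0, 0, 0, 0, 0]
2 nonzero rows, so rank(C) = 2.
C has 6 columns; by rank–nullity, nullity = 6 − 2 = 4.

4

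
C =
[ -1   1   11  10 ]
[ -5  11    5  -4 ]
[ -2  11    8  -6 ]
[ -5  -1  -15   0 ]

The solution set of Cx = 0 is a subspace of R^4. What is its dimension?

0

Row reduce to echelon form.
R2 ← R2 − (5)·R1: [0, 6, -50, -54]
R3 ← R3 − (2)·R1: [0, 9, -14, -26]
R4 ← R4 − (5)·R1: [0, -6, -70, -50]
R3 ← R3 − (3/2)·R2: [0, 0, 61, 55]
R4 ← R4 + R2: [0, 0, -120, -104]
R4 ← R4 + (120/61)·R3: [0, 0, 0, 256/61]
4 nonzero rows, so rank(C) = 4.
C has 4 columns; by rank–nullity, nullity = 4 − 4 = 0.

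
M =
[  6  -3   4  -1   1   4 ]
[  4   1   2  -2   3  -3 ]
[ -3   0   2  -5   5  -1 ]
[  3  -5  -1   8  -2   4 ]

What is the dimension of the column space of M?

4

Row reduce to echelon form.
R2 ← R2 − (2/3)·R1: [0, 3, -2/3, -4/3, 7/3, -17/3]
R3 ← R3 + (1/2)·R1: [0, -3/2, 4, -11/2, 11/2, 1]
R4 ← R4 − (1/2)·R1: [0, -7/2, -3, 17/2, -5/2, 2]
R3 ← R3 + (1/2)·R2: [0, 0, 11/3, -37/6, 20/3, -11/6]
R4 ← R4 + (7/6)·R2: [0, 0, -34/9, 125/18, 2/9, -83/18]
R4 ← R4 + (34/33)·R3: [0, 0, 0, 13/22, 78/11, -13/2]
Echelon form has 4 nonzero rows, so rank(M) = 4.
The column space has dimension equal to the rank: 4.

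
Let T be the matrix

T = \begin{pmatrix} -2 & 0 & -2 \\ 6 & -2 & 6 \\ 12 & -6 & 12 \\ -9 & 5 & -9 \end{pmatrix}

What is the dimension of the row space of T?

Row reduce to echelon form.
R2 ← R2 + (3)·R1: [0, -2, 0]
R3 ← R3 + (6)·R1: [0, -6, 0]
R4 ← R4 − (9/2)·R1: [0, 5, 0]
R3 ← R3 − (3)·R2: [0, 0, 0]
R4 ← R4 + (5/2)·R2: [0, 0, 0]
Echelon form has 2 nonzero rows, so rank(T) = 2.
The row space has dimension equal to the rank: 2.

2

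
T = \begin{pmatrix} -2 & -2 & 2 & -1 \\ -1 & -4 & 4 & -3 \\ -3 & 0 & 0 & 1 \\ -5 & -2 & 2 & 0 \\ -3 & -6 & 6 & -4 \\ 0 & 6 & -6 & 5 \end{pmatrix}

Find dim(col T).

2

Row reduce to echelon form.
R2 ← R2 − (1/2)·R1: [0, -3, 3, -5/2]
R3 ← R3 − (3/2)·R1: [0, 3, -3, 5/2]
R4 ← R4 − (5/2)·R1: [0, 3, -3, 5/2]
R5 ← R5 − (3/2)·R1: [0, -3, 3, -5/2]
R3 ← R3 + R2: [0, 0, 0, 0]
R4 ← R4 + R2: [0, 0, 0, 0]
R5 ← R5 − R2: [0, 0, 0, 0]
R6 ← R6 + (2)·R2: [0, 0, 0, 0]
Echelon form has 2 nonzero rows, so rank(T) = 2.
The column space has dimension equal to the rank: 2.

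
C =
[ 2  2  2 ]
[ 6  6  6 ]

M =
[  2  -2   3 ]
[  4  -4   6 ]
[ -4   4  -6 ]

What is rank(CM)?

First compute CM:
[[  4,  -4,   6],
 [ 12, -12,  18]]
Now row reduce the product.
R2 ← R2 − (3)·R1: [0, 0, 0]
1 nonzero row, so rank(CM) = 1.

1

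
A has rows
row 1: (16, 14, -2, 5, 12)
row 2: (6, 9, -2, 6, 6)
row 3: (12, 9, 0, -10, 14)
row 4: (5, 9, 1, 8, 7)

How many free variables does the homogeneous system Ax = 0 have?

1

Row reduce to echelon form.
R2 ← R2 − (3/8)·R1: [0, 15/4, -5/4, 33/8, 3/2]
R3 ← R3 − (3/4)·R1: [0, -3/2, 3/2, -55/4, 5]
R4 ← R4 − (5/16)·R1: [0, 37/8, 13/8, 103/16, 13/4]
R3 ← R3 + (2/5)·R2: [0, 0, 1, -121/10, 28/5]
R4 ← R4 − (37/30)·R2: [0, 0, 19/6, 27/20, 7/5]
R4 ← R4 − (19/6)·R3: [0, 0, 0, 119/3, -49/3]
4 nonzero rows, so rank(A) = 4.
A has 5 columns; by rank–nullity, nullity = 5 − 4 = 1.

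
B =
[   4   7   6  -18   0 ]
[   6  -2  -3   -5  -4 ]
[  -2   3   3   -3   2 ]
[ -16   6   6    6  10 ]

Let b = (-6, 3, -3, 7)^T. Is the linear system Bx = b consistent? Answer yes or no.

no

Row reduce the augmented matrix [B | b].
R2 ← R2 − (3/2)·R1: [0, -25/2, -12, 22, -4, 12]
R3 ← R3 + (1/2)·R1: [0, 13/2, 6, -12, 2, -6]
R4 ← R4 + (4)·R1: [0, 34, 30, -66, 10, -17]
R3 ← R3 + (13/25)·R2: [0, 0, -6/25, -14/25, -2/25, 6/25]
R4 ← R4 + (68/25)·R2: [0, 0, -66/25, -154/25, -22/25, 391/25]
R4 ← R4 − (11)·R3: [0, 0, 0, 0, 0, 13]
The echelon form has 4 nonzero rows; the last pivot sits in the augmented column, so rank(B) = 3 but rank([B|b]) = 4.
Since the ranks differ, the system is inconsistent.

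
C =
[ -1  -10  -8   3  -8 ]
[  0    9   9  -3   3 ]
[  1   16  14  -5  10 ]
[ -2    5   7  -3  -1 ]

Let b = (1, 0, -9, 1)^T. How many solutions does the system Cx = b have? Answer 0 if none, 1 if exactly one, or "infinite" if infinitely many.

Row reduce the augmented matrix [C | b].
R3 ← R3 + R1: [0, 6, 6, -2, 2, -8]
R4 ← R4 − (2)·R1: [0, 25, 23, -9, 15, -1]
R3 ← R3 − (2/3)·R2: [0, 0, 0, 0, 0, -8]
R4 ← R4 − (25/9)·R2: [0, 0, -2, -2/3, 20/3, -1]
Swap R3 ↔ R4
The echelon form has 4 nonzero rows; the last pivot sits in the augmented column, so rank(C) = 3 but rank([C|b]) = 4.
Since the ranks differ, the system is inconsistent.
It has no solutions.

0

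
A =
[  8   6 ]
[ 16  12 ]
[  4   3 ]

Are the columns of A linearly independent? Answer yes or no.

Row reduce A to echelon form.
R2 ← R2 − (2)·R1: [0, 0]
R3 ← R3 − (1/2)·R1: [0, 0]
1 pivot among 2 columns.
Only 1 < 2 pivot columns, so the columns are linearly dependent.

no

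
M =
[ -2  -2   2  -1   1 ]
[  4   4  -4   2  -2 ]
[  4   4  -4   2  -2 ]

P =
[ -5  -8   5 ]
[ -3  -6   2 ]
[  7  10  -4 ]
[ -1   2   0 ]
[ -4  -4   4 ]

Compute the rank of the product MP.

1

First compute MP:
[[ 27,  42, -18],
 [-54, -84,  36],
 [-54, -84,  36]]
Now row reduce the product.
R2 ← R2 + (2)·R1: [0, 0, 0]
R3 ← R3 + (2)·R1: [0, 0, 0]
1 nonzero row, so rank(MP) = 1.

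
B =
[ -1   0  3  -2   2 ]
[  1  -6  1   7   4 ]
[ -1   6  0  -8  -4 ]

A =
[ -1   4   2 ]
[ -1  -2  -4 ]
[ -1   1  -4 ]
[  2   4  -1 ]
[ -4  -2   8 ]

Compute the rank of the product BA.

3

First compute BA:
[[-14, -13,   4],
 [  2,  37,  47],
 [ -5, -40, -50]]
Now row reduce the product.
R2 ← R2 + (1/7)·R1: [0, 246/7, 333/7]
R3 ← R3 − (5/14)·R1: [0, -495/14, -360/7]
R3 ← R3 + (165/164)·R2: [0, 0, -585/164]
3 nonzero rows, so rank(BA) = 3.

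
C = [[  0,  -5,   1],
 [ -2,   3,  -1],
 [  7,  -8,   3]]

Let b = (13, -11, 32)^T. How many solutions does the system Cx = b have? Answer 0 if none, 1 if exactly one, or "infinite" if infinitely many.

Row reduce the augmented matrix [C | b].
Swap R1 ↔ R2
R3 ← R3 + (7/2)·R1: [0, 5/2, -1/2, -13/2]
R3 ← R3 + (1/2)·R2: [0, 0, 0, 0]
The echelon form has 2 nonzero rows, and every pivot lies in the first 3 columns, so rank(C) = rank([C|b]) = 2.
The system is consistent.
rank = 2 < 3 unknowns, so there are infinitely many solutions.

infinite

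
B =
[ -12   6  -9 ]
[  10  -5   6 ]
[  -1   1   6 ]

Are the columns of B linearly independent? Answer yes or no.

yes

Row reduce B to echelon form.
R2 ← R2 + (5/6)·R1: [0, 0, -3/2]
R3 ← R3 − (1/12)·R1: [0, 1/2, 27/4]
Swap R2 ↔ R3
3 pivots among 3 columns.
Every column is a pivot column, so the columns are linearly independent.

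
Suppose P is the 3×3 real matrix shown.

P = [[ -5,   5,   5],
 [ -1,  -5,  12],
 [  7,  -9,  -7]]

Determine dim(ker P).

Row reduce to echelon form.
R2 ← R2 − (1/5)·R1: [0, -6, 11]
R3 ← R3 + (7/5)·R1: [0, -2, 0]
R3 ← R3 − (1/3)·R2: [0, 0, -11/3]
3 nonzero rows, so rank(P) = 3.
P has 3 columns; by rank–nullity, nullity = 3 − 3 = 0.

0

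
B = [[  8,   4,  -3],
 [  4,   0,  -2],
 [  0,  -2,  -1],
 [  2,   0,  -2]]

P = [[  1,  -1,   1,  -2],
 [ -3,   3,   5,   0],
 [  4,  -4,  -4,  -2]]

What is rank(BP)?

First compute BP:
[[-16,  16,  40, -10],
 [ -4,   4,  12,  -4],
 [  2,  -2,  -6,   2],
 [ -6,   6,  10,   0]]
Now row reduce the product.
R2 ← R2 − (1/4)·R1: [0, 0, 2, -3/2]
R3 ← R3 + (1/8)·R1: [0, 0, -1, 3/4]
R4 ← R4 − (3/8)·R1: [0, 0, -5, 15/4]
R3 ← R3 + (1/2)·R2: [0, 0, 0, 0]
R4 ← R4 + (5/2)·R2: [0, 0, 0, 0]
2 nonzero rows, so rank(BP) = 2.

2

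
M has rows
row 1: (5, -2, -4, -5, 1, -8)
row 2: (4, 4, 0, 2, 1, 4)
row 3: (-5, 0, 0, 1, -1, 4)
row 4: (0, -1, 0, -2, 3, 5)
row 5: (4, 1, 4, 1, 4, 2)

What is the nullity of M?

Row reduce to echelon form.
R2 ← R2 − (4/5)·R1: [0, 28/5, 16/5, 6, 1/5, 52/5]
R3 ← R3 + R1: [0, -2, -4, -4, 0, -4]
R5 ← R5 − (4/5)·R1: [0, 13/5, 36/5, 5, 16/5, 42/5]
R3 ← R3 + (5/14)·R2: [0, 0, -20/7, -13/7, 1/14, -2/7]
R4 ← R4 + (5/28)·R2: [0, 0, 4/7, -13/14, 85/28, 48/7]
R5 ← R5 − (13/28)·R2: [0, 0, 40/7, 31/14, 87/28, 25/7]
R4 ← R4 + (1/5)·R3: [0, 0, 0, -13/10, 61/20, 34/5]
R5 ← R5 + (2)·R3: [0, 0, 0, -3/2, 13/4, 3]
R5 ← R5 − (15/13)·R4: [0, 0, 0, 0, -7/26, -63/13]
5 nonzero rows, so rank(M) = 5.
M has 6 columns; by rank–nullity, nullity = 6 − 5 = 1.

1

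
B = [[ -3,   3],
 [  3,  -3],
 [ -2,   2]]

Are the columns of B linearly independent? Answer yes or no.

Row reduce B to echelon form.
R2 ← R2 + R1: [0, 0]
R3 ← R3 − (2/3)·R1: [0, 0]
1 pivot among 2 columns.
Only 1 < 2 pivot columns, so the columns are linearly dependent.

no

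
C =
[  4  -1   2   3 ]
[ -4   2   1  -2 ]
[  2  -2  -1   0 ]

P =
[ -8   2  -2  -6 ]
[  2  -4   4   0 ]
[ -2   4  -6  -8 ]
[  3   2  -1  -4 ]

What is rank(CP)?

First compute CP:
[[-29,  26, -27, -52],
 [ 28, -16,  12,  24],
 [-18,   8,  -6,  -4]]
Now row reduce the product.
R2 ← R2 + (28/29)·R1: [0, 264/29, -408/29, -760/29]
R3 ← R3 − (18/29)·R1: [0, -236/29, 312/29, 820/29]
R3 ← R3 + (59/66)·R2: [0, 0, -20/11, 160/33]
3 nonzero rows, so rank(CP) = 3.

3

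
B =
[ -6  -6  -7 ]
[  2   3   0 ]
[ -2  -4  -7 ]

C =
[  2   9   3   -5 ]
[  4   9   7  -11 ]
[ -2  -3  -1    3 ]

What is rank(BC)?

3

First compute BC:
[[-22, -87, -53,  75],
 [ 16,  45,  27, -43],
 [ -6, -33, -27,  33]]
Now row reduce the product.
R2 ← R2 + (8/11)·R1: [0, -201/11, -127/11, 127/11]
R3 ← R3 − (3/11)·R1: [0, -102/11, -138/11, 138/11]
R3 ← R3 − (34/67)·R2: [0, 0, -448/67, 448/67]
3 nonzero rows, so rank(BC) = 3.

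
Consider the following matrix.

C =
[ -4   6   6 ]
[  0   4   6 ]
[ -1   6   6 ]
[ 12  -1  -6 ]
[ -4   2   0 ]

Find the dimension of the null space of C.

0

Row reduce to echelon form.
R3 ← R3 − (1/4)·R1: [0, 9/2, 9/2]
R4 ← R4 + (3)·R1: [0, 17, 12]
R5 ← R5 − R1: [0, -4, -6]
R3 ← R3 − (9/8)·R2: [0, 0, -9/4]
R4 ← R4 − (17/4)·R2: [0, 0, -27/2]
R5 ← R5 + R2: [0, 0, 0]
R4 ← R4 − (6)·R3: [0, 0, 0]
3 nonzero rows, so rank(C) = 3.
C has 3 columns; by rank–nullity, nullity = 3 − 3 = 0.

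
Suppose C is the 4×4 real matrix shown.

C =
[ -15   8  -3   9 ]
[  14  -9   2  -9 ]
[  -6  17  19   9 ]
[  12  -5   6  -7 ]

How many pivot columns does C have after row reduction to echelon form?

4

Row reduce to echelon form.
R2 ← R2 + (14/15)·R1: [0, -23/15, -4/5, -3/5]
R3 ← R3 − (2/5)·R1: [0, 69/5, 101/5, 27/5]
R4 ← R4 + (4/5)·R1: [0, 7/5, 18/5, 1/5]
R3 ← R3 + (9)·R2: [0, 0, 13, 0]
R4 ← R4 + (21/23)·R2: [0, 0, 66/23, -8/23]
R4 ← R4 − (66/299)·R3: [0, 0, 0, -8/23]
Echelon form has 4 nonzero rows, so rank(C) = 4.
Each nonzero row contributes one pivot column: 4 pivot columns.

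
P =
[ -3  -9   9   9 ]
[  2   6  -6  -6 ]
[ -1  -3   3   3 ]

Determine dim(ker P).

3

Row reduce to echelon form.
R2 ← R2 + (2/3)·R1: [0, 0, 0, 0]
R3 ← R3 − (1/3)·R1: [0, 0, 0, 0]
1 nonzero row, so rank(P) = 1.
P has 4 columns; by rank–nullity, nullity = 4 − 1 = 3.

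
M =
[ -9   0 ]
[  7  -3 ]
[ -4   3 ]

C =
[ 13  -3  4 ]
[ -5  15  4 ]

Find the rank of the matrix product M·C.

First compute MC:
[[-117,  27, -36],
 [106, -66,  16],
 [-67,  57,  -4]]
Now row reduce the product.
R2 ← R2 + (106/117)·R1: [0, -540/13, -216/13]
R3 ← R3 − (67/117)·R1: [0, 540/13, 216/13]
R3 ← R3 + R2: [0, 0, 0]
2 nonzero rows, so rank(MC) = 2.

2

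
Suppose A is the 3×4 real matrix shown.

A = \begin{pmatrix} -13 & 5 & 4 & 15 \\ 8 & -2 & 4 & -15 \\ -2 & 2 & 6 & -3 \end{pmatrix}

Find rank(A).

Row reduce to echelon form.
R2 ← R2 + (8/13)·R1: [0, 14/13, 84/13, -75/13]
R3 ← R3 − (2/13)·R1: [0, 16/13, 70/13, -69/13]
R3 ← R3 − (8/7)·R2: [0, 0, -2, 9/7]
Echelon form has 3 nonzero rows, so rank(A) = 3.

3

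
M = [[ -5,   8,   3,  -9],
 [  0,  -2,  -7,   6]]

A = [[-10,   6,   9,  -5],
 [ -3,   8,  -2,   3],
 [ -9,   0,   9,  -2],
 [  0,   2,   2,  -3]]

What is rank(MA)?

2

First compute MA:
[[ -1,  16, -52,  70],
 [ 69,  -4, -47, -10]]
Now row reduce the product.
R2 ← R2 + (69)·R1: [0, 1100, -3635, 4820]
2 nonzero rows, so rank(MA) = 2.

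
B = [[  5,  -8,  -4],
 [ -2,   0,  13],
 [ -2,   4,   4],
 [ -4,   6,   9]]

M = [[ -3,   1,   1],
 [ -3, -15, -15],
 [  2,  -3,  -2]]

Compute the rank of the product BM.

First compute BM:
[[  1, 137, 133],
 [ 32, -41, -28],
 [  2, -74, -70],
 [ 12, -121, -112]]
Now row reduce the product.
R2 ← R2 − (32)·R1: [0, -4425, -4284]
R3 ← R3 − (2)·R1: [0, -348, -336]
R4 ← R4 − (12)·R1: [0, -1765, -1708]
R3 ← R3 − (116/1475)·R2: [0, 0, 1344/1475]
R4 ← R4 − (353/885)·R2: [0, 0, 224/295]
R4 ← R4 − (5/6)·R3: [0, 0, 0]
3 nonzero rows, so rank(BM) = 3.

3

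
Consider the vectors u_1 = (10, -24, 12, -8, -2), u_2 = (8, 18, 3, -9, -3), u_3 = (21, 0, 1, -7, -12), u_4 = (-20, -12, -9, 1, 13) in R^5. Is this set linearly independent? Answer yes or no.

yes

Form the matrix with these vectors as rows and row reduce.
R2 ← R2 − (4/5)·R1: [0, 186/5, -33/5, -13/5, -7/5]
R3 ← R3 − (21/10)·R1: [0, 252/5, -121/5, 49/5, -39/5]
R4 ← R4 + (2)·R1: [0, -60, 15, -15, 9]
R3 ← R3 − (42/31)·R2: [0, 0, -473/31, 413/31, -183/31]
R4 ← R4 + (50/31)·R2: [0, 0, 135/31, -595/31, 209/31]
R4 ← R4 + (135/473)·R3: [0, 0, 0, -7280/473, 2392/473]
4 nonzero rows, so the 4 vectors span a space of dimension 4.
Since 4 = 4, the vectors are linearly independent.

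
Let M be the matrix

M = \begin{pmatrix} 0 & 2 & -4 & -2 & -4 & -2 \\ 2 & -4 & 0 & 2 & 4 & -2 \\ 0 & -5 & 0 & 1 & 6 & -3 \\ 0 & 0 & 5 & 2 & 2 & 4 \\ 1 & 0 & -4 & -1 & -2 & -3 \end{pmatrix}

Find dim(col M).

3

Row reduce to echelon form.
Swap R1 ↔ R2
R5 ← R5 − (1/2)·R1: [0, 2, -4, -2, -4, -2]
R3 ← R3 + (5/2)·R2: [0, 0, -10, -4, -4, -8]
R5 ← R5 − R2: [0, 0, 0, 0, 0, 0]
R4 ← R4 + (1/2)·R3: [0, 0, 0, 0, 0, 0]
Echelon form has 3 nonzero rows, so rank(M) = 3.
The column space has dimension equal to the rank: 3.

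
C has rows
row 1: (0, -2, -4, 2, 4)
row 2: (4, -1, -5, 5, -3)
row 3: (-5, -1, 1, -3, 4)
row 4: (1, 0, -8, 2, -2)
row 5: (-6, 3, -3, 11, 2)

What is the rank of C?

5

Row reduce to echelon form.
Swap R1 ↔ R2
R3 ← R3 + (5/4)·R1: [0, -9/4, -21/4, 13/4, 1/4]
R4 ← R4 − (1/4)·R1: [0, 1/4, -27/4, 3/4, -5/4]
R5 ← R5 + (3/2)·R1: [0, 3/2, -21/2, 37/2, -5/2]
R3 ← R3 − (9/8)·R2: [0, 0, -3/4, 1, -17/4]
R4 ← R4 + (1/8)·R2: [0, 0, -29/4, 1, -3/4]
R5 ← R5 + (3/4)·R2: [0, 0, -27/2, 20, 1/2]
R4 ← R4 − (29/3)·R3: [0, 0, 0, -26/3, 121/3]
R5 ← R5 − (18)·R3: [0, 0, 0, 2, 77]
R5 ← R5 + (3/13)·R4: [0, 0, 0, 0, 1122/13]
Echelon form has 5 nonzero rows, so rank(C) = 5.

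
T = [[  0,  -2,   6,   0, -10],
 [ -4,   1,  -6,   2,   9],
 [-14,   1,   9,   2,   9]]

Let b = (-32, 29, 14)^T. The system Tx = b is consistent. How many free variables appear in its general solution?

Row reduce the augmented matrix [T | b].
Swap R1 ↔ R2
R3 ← R3 − (7/2)·R1: [0, -5/2, 30, -5, -45/2, -175/2]
R3 ← R3 − (5/4)·R2: [0, 0, 45/2, -5, -10, -95/2]
The echelon form has 3 nonzero rows, and every pivot lies in the first 5 columns, so rank(T) = rank([T|b]) = 3.
The system is consistent.
Free variables = (unknowns) − (rank) = 5 − 3 = 2.

2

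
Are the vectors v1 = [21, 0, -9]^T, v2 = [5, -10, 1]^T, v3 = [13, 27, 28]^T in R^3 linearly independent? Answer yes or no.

yes

Form the matrix with these vectors as rows and row reduce.
R2 ← R2 − (5/21)·R1: [0, -10, 22/7]
R3 ← R3 − (13/21)·R1: [0, 27, 235/7]
R3 ← R3 + (27/10)·R2: [0, 0, 1472/35]
3 nonzero rows, so the 3 vectors span a space of dimension 3.
Since 3 = 3, the vectors are linearly independent.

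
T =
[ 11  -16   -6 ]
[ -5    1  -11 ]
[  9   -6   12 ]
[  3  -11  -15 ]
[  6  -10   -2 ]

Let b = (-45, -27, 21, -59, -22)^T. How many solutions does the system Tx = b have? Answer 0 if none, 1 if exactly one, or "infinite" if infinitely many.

1

Row reduce the augmented matrix [T | b].
R2 ← R2 + (5/11)·R1: [0, -69/11, -151/11, -522/11]
R3 ← R3 − (9/11)·R1: [0, 78/11, 186/11, 636/11]
R4 ← R4 − (3/11)·R1: [0, -73/11, -147/11, -514/11]
R5 ← R5 − (6/11)·R1: [0, -14/11, 14/11, 28/11]
R3 ← R3 + (26/23)·R2: [0, 0, 32/23, 96/23]
R4 ← R4 − (73/69)·R2: [0, 0, 80/69, 80/23]
R5 ← R5 − (14/69)·R2: [0, 0, 280/69, 280/23]
R4 ← R4 − (5/6)·R3: [0, 0, 0, 0]
R5 ← R5 − (35/12)·R3: [0, 0, 0, 0]
The echelon form has 3 nonzero rows, and every pivot lies in the first 3 columns, so rank(T) = rank([T|b]) = 3.
The system is consistent.
rank = 3 = number of unknowns, so the solution is unique.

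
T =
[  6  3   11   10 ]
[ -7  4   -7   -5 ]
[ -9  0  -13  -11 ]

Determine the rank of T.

Row reduce to echelon form.
R2 ← R2 + (7/6)·R1: [0, 15/2, 35/6, 20/3]
R3 ← R3 + (3/2)·R1: [0, 9/2, 7/2, 4]
R3 ← R3 − (3/5)·R2: [0, 0, 0, 0]
Echelon form has 2 nonzero rows, so rank(T) = 2.

2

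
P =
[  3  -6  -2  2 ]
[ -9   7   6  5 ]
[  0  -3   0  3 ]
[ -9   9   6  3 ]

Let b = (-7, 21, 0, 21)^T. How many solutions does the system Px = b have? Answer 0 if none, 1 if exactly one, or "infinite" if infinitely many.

Row reduce the augmented matrix [P | b].
R2 ← R2 + (3)·R1: [0, -11, 0, 11, 0]
R4 ← R4 + (3)·R1: [0, -9, 0, 9, 0]
R3 ← R3 − (3/11)·R2: [0, 0, 0, 0, 0]
R4 ← R4 − (9/11)·R2: [0, 0, 0, 0, 0]
The echelon form has 2 nonzero rows, and every pivot lies in the first 4 columns, so rank(P) = rank([P|b]) = 2.
The system is consistent.
rank = 2 < 4 unknowns, so there are infinitely many solutions.

infinite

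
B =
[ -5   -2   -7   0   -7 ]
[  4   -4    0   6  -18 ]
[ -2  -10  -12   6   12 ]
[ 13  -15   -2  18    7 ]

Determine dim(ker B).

Row reduce to echelon form.
R2 ← R2 + (4/5)·R1: [0, -28/5, -28/5, 6, -118/5]
R3 ← R3 − (2/5)·R1: [0, -46/5, -46/5, 6, 74/5]
R4 ← R4 + (13/5)·R1: [0, -101/5, -101/5, 18, -56/5]
R3 ← R3 − (23/14)·R2: [0, 0, 0, -27/7, 375/7]
R4 ← R4 − (101/28)·R2: [0, 0, 0, -51/14, 1035/14]
R4 ← R4 − (17/18)·R3: [0, 0, 0, 0, 70/3]
4 nonzero rows, so rank(B) = 4.
B has 5 columns; by rank–nullity, nullity = 5 − 4 = 1.

1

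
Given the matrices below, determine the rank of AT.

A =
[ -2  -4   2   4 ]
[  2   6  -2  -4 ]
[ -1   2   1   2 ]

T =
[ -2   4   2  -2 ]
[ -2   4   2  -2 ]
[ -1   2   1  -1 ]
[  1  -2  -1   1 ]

1

First compute AT:
[[ 14, -28, -14,  14],
 [-18,  36,  18, -18],
 [ -1,   2,   1,  -1]]
Now row reduce the product.
R2 ← R2 + (9/7)·R1: [0, 0, 0, 0]
R3 ← R3 + (1/14)·R1: [0, 0, 0, 0]
1 nonzero row, so rank(AT) = 1.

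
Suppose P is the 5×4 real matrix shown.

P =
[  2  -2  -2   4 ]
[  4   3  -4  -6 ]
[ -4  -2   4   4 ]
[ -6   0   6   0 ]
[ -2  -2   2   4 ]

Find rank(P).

Row reduce to echelon form.
R2 ← R2 − (2)·R1: [0, 7, 0, -14]
R3 ← R3 + (2)·R1: [0, -6, 0, 12]
R4 ← R4 + (3)·R1: [0, -6, 0, 12]
R5 ← R5 + R1: [0, -4, 0, 8]
R3 ← R3 + (6/7)·R2: [0, 0, 0, 0]
R4 ← R4 + (6/7)·R2: [0, 0, 0, 0]
R5 ← R5 + (4/7)·R2: [0, 0, 0, 0]
Echelon form has 2 nonzero rows, so rank(P) = 2.

2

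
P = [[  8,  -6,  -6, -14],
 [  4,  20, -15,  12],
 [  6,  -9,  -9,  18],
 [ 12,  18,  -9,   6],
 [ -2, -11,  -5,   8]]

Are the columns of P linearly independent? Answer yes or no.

yes

Row reduce P to echelon form.
R2 ← R2 − (1/2)·R1: [0, 23, -12, 19]
R3 ← R3 − (3/4)·R1: [0, -9/2, -9/2, 57/2]
R4 ← R4 − (3/2)·R1: [0, 27, 0, 27]
R5 ← R5 + (1/4)·R1: [0, -25/2, -13/2, 9/2]
R3 ← R3 + (9/46)·R2: [0, 0, -315/46, 741/23]
R4 ← R4 − (27/23)·R2: [0, 0, 324/23, 108/23]
R5 ← R5 + (25/46)·R2: [0, 0, -599/46, 341/23]
R4 ← R4 + (72/35)·R3: [0, 0, 0, 2484/35]
R5 ← R5 − (599/315)·R3: [0, 0, 0, -4876/105]
R5 ← R5 + (53/81)·R4: [0, 0, 0, 0]
4 pivots among 4 columns.
Every column is a pivot column, so the columns are linearly independent.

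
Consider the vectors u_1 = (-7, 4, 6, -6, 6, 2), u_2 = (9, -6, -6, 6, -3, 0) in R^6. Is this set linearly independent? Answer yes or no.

yes

Form the matrix with these vectors as rows and row reduce.
R2 ← R2 + (9/7)·R1: [0, -6/7, 12/7, -12/7, 33/7, 18/7]
2 nonzero rows, so the 2 vectors span a space of dimension 2.
Since 2 = 2, the vectors are linearly independent.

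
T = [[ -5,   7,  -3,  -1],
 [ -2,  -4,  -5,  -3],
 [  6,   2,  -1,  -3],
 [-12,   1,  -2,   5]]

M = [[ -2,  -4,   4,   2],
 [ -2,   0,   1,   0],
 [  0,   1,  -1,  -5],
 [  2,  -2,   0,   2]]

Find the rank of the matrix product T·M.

First compute TM:
[[ -6,  19, -10,   3],
 [  6,   9,  -7,  15],
 [-22, -19,  27,  11],
 [ 32,  36, -45,  -4]]
Now row reduce the product.
R2 ← R2 + R1: [0, 28, -17, 18]
R3 ← R3 − (11/3)·R1: [0, -266/3, 191/3, 0]
R4 ← R4 + (16/3)·R1: [0, 412/3, -295/3, 12]
R3 ← R3 + (19/6)·R2: [0, 0, 59/6, 57]
R4 ← R4 − (103/21)·R2: [0, 0, -314/21, -534/7]
R4 ← R4 + (628/413)·R3: [0, 0, 0, 4290/413]
4 nonzero rows, so rank(TM) = 4.

4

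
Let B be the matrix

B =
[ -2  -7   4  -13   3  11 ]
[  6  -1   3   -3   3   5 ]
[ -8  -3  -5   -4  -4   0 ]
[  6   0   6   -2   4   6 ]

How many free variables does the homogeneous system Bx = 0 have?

2

Row reduce to echelon form.
R2 ← R2 + (3)·R1: [0, -22, 15, -42, 12, 38]
R3 ← R3 − (4)·R1: [0, 25, -21, 48, -16, -44]
R4 ← R4 + (3)·R1: [0, -21, 18, -41, 13, 39]
R3 ← R3 + (25/22)·R2: [0, 0, -87/22, 3/11, -26/11, -9/11]
R4 ← R4 − (21/22)·R2: [0, 0, 81/22, -10/11, 17/11, 30/11]
R4 ← R4 + (27/29)·R3: [0, 0, 0, -19/29, -19/29, 57/29]
4 nonzero rows, so rank(B) = 4.
B has 6 columns; by rank–nullity, nullity = 6 − 4 = 2.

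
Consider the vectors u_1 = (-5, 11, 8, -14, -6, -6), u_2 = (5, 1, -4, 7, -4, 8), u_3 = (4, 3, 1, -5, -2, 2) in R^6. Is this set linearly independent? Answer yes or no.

Form the matrix with these vectors as rows and row reduce.
R2 ← R2 + R1: [0, 12, 4, -7, -10, 2]
R3 ← R3 + (4/5)·R1: [0, 59/5, 37/5, -81/5, -34/5, -14/5]
R3 ← R3 − (59/60)·R2: [0, 0, 52/15, -559/60, 91/30, -143/30]
3 nonzero rows, so the 3 vectors span a space of dimension 3.
Since 3 = 3, the vectors are linearly independent.

yes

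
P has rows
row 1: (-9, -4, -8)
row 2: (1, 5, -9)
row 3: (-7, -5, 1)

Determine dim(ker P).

0

Row reduce to echelon form.
R2 ← R2 + (1/9)·R1: [0, 41/9, -89/9]
R3 ← R3 − (7/9)·R1: [0, -17/9, 65/9]
R3 ← R3 + (17/41)·R2: [0, 0, 128/41]
3 nonzero rows, so rank(P) = 3.
P has 3 columns; by rank–nullity, nullity = 3 − 3 = 0.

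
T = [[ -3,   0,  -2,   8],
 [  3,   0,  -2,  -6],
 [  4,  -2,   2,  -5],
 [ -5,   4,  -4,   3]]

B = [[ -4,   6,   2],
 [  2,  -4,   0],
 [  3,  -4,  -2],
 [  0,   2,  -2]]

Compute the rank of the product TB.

2

First compute TB:
[[  6,   6, -18],
 [-18,  14,  22],
 [-14,  14,  14],
 [ 16, -24,  -8]]
Now row reduce the product.
R2 ← R2 + (3)·R1: [0, 32, -32]
R3 ← R3 + (7/3)·R1: [0, 28, -28]
R4 ← R4 − (8/3)·R1: [0, -40, 40]
R3 ← R3 − (7/8)·R2: [0, 0, 0]
R4 ← R4 + (5/4)·R2: [0, 0, 0]
2 nonzero rows, so rank(TB) = 2.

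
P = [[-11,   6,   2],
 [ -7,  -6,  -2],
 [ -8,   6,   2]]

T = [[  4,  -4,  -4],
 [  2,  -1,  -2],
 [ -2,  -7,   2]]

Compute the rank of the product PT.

First compute PT:
[[-36,  24,  36],
 [-36,  48,  36],
 [-24,  12,  24]]
Now row reduce the product.
R2 ← R2 − R1: [0, 24, 0]
R3 ← R3 − (2/3)·R1: [0, -4, 0]
R3 ← R3 + (1/6)·R2: [0, 0, 0]
2 nonzero rows, so rank(PT) = 2.

2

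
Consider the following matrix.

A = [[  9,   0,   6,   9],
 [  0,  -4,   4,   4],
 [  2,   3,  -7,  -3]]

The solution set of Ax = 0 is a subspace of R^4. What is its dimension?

Row reduce to echelon form.
R3 ← R3 − (2/9)·R1: [0, 3, -25/3, -5]
R3 ← R3 + (3/4)·R2: [0, 0, -16/3, -2]
3 nonzero rows, so rank(A) = 3.
A has 4 columns; by rank–nullity, nullity = 4 − 3 = 1.

1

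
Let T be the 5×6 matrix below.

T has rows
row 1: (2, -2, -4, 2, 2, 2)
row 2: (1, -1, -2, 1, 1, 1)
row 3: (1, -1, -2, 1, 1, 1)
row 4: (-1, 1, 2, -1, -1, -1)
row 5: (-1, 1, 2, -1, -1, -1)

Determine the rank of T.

Row reduce to echelon form.
R2 ← R2 − (1/2)·R1: [0, 0, 0, 0, 0, 0]
R3 ← R3 − (1/2)·R1: [0, 0, 0, 0, 0, 0]
R4 ← R4 + (1/2)·R1: [0, 0, 0, 0, 0, 0]
R5 ← R5 + (1/2)·R1: [0, 0, 0, 0, 0, 0]
Echelon form has 1 nonzero row, so rank(T) = 1.

1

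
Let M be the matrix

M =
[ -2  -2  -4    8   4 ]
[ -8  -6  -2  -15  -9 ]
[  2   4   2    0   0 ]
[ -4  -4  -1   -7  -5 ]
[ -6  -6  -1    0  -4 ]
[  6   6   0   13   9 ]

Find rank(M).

5

Row reduce to echelon form.
R2 ← R2 − (4)·R1: [0, 2, 14, -47, -25]
R3 ← R3 + R1: [0, 2, -2, 8, 4]
R4 ← R4 − (2)·R1: [0, 0, 7, -23, -13]
R5 ← R5 − (3)·R1: [0, 0, 11, -24, -16]
R6 ← R6 + (3)·R1: [0, 0, -12, 37, 21]
R3 ← R3 − R2: [0, 0, -16, 55, 29]
R4 ← R4 + (7/16)·R3: [0, 0, 0, 17/16, -5/16]
R5 ← R5 + (11/16)·R3: [0, 0, 0, 221/16, 63/16]
R6 ← R6 − (3/4)·R3: [0, 0, 0, -17/4, -3/4]
R5 ← R5 − (13)·R4: [0, 0, 0, 0, 8]
R6 ← R6 + (4)·R4: [0, 0, 0, 0, -2]
R6 ← R6 + (1/4)·R5: [0, 0, 0, 0, 0]
Echelon form has 5 nonzero rows, so rank(M) = 5.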